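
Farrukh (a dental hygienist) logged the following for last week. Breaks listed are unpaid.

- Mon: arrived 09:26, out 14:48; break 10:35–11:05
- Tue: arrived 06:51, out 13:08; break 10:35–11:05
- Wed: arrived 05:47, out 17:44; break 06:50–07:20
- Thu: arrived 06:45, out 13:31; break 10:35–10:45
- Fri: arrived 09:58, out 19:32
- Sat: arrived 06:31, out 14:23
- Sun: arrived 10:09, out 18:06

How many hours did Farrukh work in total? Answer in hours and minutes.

Mon: 09:26–14:48 = 5 h 22 min; less 30 min break → 4 h 52 min
Tue: 06:51–13:08 = 6 h 17 min; less 30 min break → 5 h 47 min
Wed: 05:47–17:44 = 11 h 57 min; less 30 min break → 11 h 27 min
Thu: 06:45–13:31 = 6 h 46 min; less 10 min break → 6 h 36 min
Fri: 09:58–19:32 = 9 h 34 min
Sat: 06:31–14:23 = 7 h 52 min
Sun: 10:09–18:06 = 7 h 57 min
Total: 4 h 52 min + 5 h 47 min + 11 h 27 min + 6 h 36 min + 9 h 34 min + 7 h 52 min + 7 h 57 min = 54 h 5 min.

54 h 5 min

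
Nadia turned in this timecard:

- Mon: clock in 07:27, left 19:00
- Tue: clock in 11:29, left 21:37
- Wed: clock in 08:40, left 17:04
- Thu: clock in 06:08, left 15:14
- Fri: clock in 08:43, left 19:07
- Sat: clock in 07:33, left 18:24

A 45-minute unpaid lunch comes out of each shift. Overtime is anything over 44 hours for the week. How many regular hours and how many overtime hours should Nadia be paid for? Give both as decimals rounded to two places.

Mon: 07:27–19:00 = 11 h 33 min; less 45 min break → 10 h 48 min
Tue: 11:29–21:37 = 10 h 8 min; less 45 min break → 9 h 23 min
Wed: 08:40–17:04 = 8 h 24 min; less 45 min break → 7 h 39 min
Thu: 06:08–15:14 = 9 h 6 min; less 45 min break → 8 h 21 min
Fri: 08:43–19:07 = 10 h 24 min; less 45 min break → 9 h 39 min
Sat: 07:33–18:24 = 10 h 51 min; less 45 min break → 10 h 6 min
Total worked: 55 h 56 min = 55.93 h.
Threshold 44 h → overtime 11 h 56 min, regular 44 h 0 min.

Regular 44.00 hours, overtime 11.93 hours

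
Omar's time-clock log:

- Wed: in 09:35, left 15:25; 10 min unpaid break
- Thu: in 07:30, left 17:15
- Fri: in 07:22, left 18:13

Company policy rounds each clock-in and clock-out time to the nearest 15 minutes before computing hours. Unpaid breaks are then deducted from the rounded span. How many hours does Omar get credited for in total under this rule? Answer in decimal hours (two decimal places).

26.58 hours

Wed: in 09:35→09:30, out 15:25→15:30; 6 h 0 min − 10 min = 5 h 50 min
Thu: in 07:30→07:30, out 17:15→17:15; 9 h 45 min
Fri: in 07:22→07:15, out 18:13→18:15; 11 h 0 min
Total credited: 26 h 35 min.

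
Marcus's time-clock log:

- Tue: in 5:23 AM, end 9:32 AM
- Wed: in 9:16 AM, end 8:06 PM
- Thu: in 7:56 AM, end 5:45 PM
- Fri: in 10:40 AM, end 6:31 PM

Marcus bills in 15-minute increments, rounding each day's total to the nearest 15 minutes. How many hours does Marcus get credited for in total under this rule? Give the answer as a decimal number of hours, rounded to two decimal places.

Tue: 5:23 AM–9:32 AM = 4 h 9 min → rounds to 4 h 15 min
Wed: 9:16 AM–8:06 PM = 10 h 50 min → rounds to 10 h 45 min
Thu: 7:56 AM–5:45 PM = 9 h 49 min → rounds to 9 h 45 min
Fri: 10:40 AM–6:31 PM = 7 h 51 min → rounds to 7 h 45 min
Total credited: 32 h 30 min.

32.50 hours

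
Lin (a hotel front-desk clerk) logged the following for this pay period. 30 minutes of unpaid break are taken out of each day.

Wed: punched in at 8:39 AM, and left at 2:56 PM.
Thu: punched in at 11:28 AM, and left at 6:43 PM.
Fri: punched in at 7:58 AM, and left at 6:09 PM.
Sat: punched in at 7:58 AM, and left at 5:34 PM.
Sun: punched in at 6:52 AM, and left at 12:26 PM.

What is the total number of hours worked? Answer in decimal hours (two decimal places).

Wed: 8:39 AM–2:56 PM = 6 h 17 min; less 30 min break → 5 h 47 min
Thu: 11:28 AM–6:43 PM = 7 h 15 min; less 30 min break → 6 h 45 min
Fri: 7:58 AM–6:09 PM = 10 h 11 min; less 30 min break → 9 h 41 min
Sat: 7:58 AM–5:34 PM = 9 h 36 min; less 30 min break → 9 h 6 min
Sun: 6:52 AM–12:26 PM = 5 h 34 min; less 30 min break → 5 h 4 min
Total: 5 h 47 min + 6 h 45 min + 9 h 41 min + 9 h 6 min + 5 h 4 min = 36 h 23 min.

36.38 hours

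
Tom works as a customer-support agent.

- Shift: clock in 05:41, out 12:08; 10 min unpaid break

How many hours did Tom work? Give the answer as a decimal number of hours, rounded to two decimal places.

Shift: 05:41–12:08 = 6 h 27 min; less 10 min break → 6 h 17 min

6.28 hours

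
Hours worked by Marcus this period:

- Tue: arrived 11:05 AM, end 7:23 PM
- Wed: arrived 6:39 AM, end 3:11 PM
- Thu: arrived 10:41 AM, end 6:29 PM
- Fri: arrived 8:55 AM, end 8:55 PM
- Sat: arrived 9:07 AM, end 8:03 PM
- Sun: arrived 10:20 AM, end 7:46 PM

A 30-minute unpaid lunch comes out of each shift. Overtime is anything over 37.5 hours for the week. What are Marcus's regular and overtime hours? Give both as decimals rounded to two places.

Regular 37.50 hours, overtime 16.50 hours

Tue: 11:05 AM–7:23 PM = 8 h 18 min; less 30 min break → 7 h 48 min
Wed: 6:39 AM–3:11 PM = 8 h 32 min; less 30 min break → 8 h 2 min
Thu: 10:41 AM–6:29 PM = 7 h 48 min; less 30 min break → 7 h 18 min
Fri: 8:55 AM–8:55 PM = 12 h 0 min; less 30 min break → 11 h 30 min
Sat: 9:07 AM–8:03 PM = 10 h 56 min; less 30 min break → 10 h 26 min
Sun: 10:20 AM–7:46 PM = 9 h 26 min; less 30 min break → 8 h 56 min
Total worked: 54 h 0 min = 54.00 h.
Threshold 37.5 h → overtime 16 h 30 min, regular 37 h 30 min.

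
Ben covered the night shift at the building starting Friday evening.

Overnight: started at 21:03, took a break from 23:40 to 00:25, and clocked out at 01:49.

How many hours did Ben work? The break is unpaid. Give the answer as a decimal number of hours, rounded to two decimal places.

4.02 hours

Overnight: 21:03 → midnight = 2 h 57 min; midnight → 01:49 = 1 h 49 min; span 4 h 46 min; less 45 min break → 4 h 1 min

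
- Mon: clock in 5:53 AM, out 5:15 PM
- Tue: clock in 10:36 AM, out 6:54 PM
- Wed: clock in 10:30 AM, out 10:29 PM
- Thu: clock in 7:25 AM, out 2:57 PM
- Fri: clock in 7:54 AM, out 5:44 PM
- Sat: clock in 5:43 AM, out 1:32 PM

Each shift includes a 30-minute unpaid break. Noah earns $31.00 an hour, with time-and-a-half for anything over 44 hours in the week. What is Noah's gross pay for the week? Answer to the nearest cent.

$1821.25

Mon: 5:53 AM–5:15 PM = 11 h 22 min; less 30 min break → 10 h 52 min
Tue: 10:36 AM–6:54 PM = 8 h 18 min; less 30 min break → 7 h 48 min
Wed: 10:30 AM–10:29 PM = 11 h 59 min; less 30 min break → 11 h 29 min
Thu: 7:25 AM–2:57 PM = 7 h 32 min; less 30 min break → 7 h 2 min
Fri: 7:54 AM–5:44 PM = 9 h 50 min; less 30 min break → 9 h 20 min
Sat: 5:43 AM–1:32 PM = 7 h 49 min; less 30 min break → 7 h 19 min
Total worked: 53 h 50 min = 3230 min.
Regular 44 h 0 min = 2640 min at $31.00/h; overtime 9 h 50 min = 590 min at $46.50/h.
Pay = (2640 × $31.00 + 590 × $46.50) ÷ 60 = $1821.25.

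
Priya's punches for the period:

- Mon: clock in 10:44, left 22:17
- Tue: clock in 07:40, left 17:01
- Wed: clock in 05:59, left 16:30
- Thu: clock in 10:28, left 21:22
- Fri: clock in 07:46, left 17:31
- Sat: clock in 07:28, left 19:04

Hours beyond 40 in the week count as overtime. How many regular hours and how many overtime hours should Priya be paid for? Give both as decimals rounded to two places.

Regular 40.00 hours, overtime 23.67 hours

Mon: 10:44–22:17 = 11 h 33 min
Tue: 07:40–17:01 = 9 h 21 min
Wed: 05:59–16:30 = 10 h 31 min
Thu: 10:28–21:22 = 10 h 54 min
Fri: 07:46–17:31 = 9 h 45 min
Sat: 07:28–19:04 = 11 h 36 min
Total worked: 63 h 40 min = 63.67 h.
Threshold 40 h → overtime 23 h 40 min, regular 40 h 0 min.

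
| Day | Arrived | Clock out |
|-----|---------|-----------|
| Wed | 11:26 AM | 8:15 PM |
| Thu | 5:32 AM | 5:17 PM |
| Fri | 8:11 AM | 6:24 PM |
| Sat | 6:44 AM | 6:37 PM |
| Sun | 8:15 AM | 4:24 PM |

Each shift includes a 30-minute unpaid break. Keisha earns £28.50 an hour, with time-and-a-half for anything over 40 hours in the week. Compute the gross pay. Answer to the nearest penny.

Wed: 11:26 AM–8:15 PM = 8 h 49 min; less 30 min break → 8 h 19 min
Thu: 5:32 AM–5:17 PM = 11 h 45 min; less 30 min break → 11 h 15 min
Fri: 8:11 AM–6:24 PM = 10 h 13 min; less 30 min break → 9 h 43 min
Sat: 6:44 AM–6:37 PM = 11 h 53 min; less 30 min break → 11 h 23 min
Sun: 8:15 AM–4:24 PM = 8 h 9 min; less 30 min break → 7 h 39 min
Total worked: 48 h 19 min = 2899 min.
Regular 40 h 0 min = 2400 min at £28.50/h; overtime 8 h 19 min = 499 min at £42.75/h.
Pay = (2400 × £28.50 + 499 × £42.75) ÷ 60 = £1495.54.

£1495.54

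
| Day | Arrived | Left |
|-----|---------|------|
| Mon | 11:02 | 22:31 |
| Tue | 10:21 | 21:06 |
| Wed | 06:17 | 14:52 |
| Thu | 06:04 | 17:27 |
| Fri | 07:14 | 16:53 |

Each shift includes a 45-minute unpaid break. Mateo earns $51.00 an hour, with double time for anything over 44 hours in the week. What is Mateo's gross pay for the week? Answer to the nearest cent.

$2662.20

Mon: 11:02–22:31 = 11 h 29 min; less 45 min break → 10 h 44 min
Tue: 10:21–21:06 = 10 h 45 min; less 45 min break → 10 h 0 min
Wed: 06:17–14:52 = 8 h 35 min; less 45 min break → 7 h 50 min
Thu: 06:04–17:27 = 11 h 23 min; less 45 min break → 10 h 38 min
Fri: 07:14–16:53 = 9 h 39 min; less 45 min break → 8 h 54 min
Total worked: 48 h 6 min = 2886 min.
Regular 44 h 0 min = 2640 min at $51.00/h; overtime 4 h 6 min = 246 min at $102.00/h.
Pay = (2640 × $51.00 + 246 × $102.00) ÷ 60 = $2662.20.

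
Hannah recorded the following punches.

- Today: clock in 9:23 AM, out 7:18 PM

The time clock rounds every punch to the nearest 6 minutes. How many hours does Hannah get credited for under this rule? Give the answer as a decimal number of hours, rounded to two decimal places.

9.90 hours

Today: in 9:23 AM→9:24 AM, out 7:18 PM→7:18 PM; 9 h 54 min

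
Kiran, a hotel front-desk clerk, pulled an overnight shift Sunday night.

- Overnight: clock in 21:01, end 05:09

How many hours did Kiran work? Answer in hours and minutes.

Overnight: 21:01 → midnight = 2 h 59 min; midnight → 05:09 = 5 h 9 min; span 8 h 8 min

8 h 8 min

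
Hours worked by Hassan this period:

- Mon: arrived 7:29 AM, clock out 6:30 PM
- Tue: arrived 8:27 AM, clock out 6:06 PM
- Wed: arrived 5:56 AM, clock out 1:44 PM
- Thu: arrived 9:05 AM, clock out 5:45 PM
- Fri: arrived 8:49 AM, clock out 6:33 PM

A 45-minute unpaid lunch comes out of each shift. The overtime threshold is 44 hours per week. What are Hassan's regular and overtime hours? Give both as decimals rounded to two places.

Mon: 7:29 AM–6:30 PM = 11 h 1 min; less 45 min break → 10 h 16 min
Tue: 8:27 AM–6:06 PM = 9 h 39 min; less 45 min break → 8 h 54 min
Wed: 5:56 AM–1:44 PM = 7 h 48 min; less 45 min break → 7 h 3 min
Thu: 9:05 AM–5:45 PM = 8 h 40 min; less 45 min break → 7 h 55 min
Fri: 8:49 AM–6:33 PM = 9 h 44 min; less 45 min break → 8 h 59 min
Total worked: 43 h 7 min = 43.12 h.
Threshold 44 h → overtime 0 h 0 min, regular 43 h 7 min.

Regular 43.12 hours, overtime 0.00 hours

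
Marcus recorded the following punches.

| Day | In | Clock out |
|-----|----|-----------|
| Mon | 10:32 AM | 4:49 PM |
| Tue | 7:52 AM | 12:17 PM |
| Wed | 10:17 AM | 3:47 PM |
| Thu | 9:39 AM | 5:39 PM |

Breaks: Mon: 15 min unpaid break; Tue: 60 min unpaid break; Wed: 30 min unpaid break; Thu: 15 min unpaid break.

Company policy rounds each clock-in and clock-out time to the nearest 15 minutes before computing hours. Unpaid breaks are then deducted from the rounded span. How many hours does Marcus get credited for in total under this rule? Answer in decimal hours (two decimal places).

22.25 hours

Mon: in 10:32 AM→10:30 AM, out 4:49 PM→4:45 PM; 6 h 15 min − 15 min = 6 h 0 min
Tue: in 7:52 AM→7:45 AM, out 12:17 PM→12:15 PM; 4 h 30 min − 60 min = 3 h 30 min
Wed: in 10:17 AM→10:15 AM, out 3:47 PM→3:45 PM; 5 h 30 min − 30 min = 5 h 0 min
Thu: in 9:39 AM→9:45 AM, out 5:39 PM→5:45 PM; 8 h 0 min − 15 min = 7 h 45 min
Total credited: 22 h 15 min.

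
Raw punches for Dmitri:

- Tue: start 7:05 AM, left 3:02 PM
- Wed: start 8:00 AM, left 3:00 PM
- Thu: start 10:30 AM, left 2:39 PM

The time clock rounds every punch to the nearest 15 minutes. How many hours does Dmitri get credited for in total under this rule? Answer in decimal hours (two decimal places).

19.25 hours

Tue: in 7:05 AM→7:00 AM, out 3:02 PM→3:00 PM; 8 h 0 min
Wed: in 8:00 AM→8:00 AM, out 3:00 PM→3:00 PM; 7 h 0 min
Thu: in 10:30 AM→10:30 AM, out 2:39 PM→2:45 PM; 4 h 15 min
Total credited: 19 h 15 min.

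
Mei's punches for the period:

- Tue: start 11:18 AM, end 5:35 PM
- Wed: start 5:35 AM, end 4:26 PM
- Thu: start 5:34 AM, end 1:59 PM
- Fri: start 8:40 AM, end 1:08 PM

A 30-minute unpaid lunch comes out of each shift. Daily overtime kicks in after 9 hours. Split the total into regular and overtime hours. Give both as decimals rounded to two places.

Tue: 11:18 AM–5:35 PM = 6 h 17 min; less 30 min break → 5 h 47 min
Wed: 5:35 AM–4:26 PM = 10 h 51 min; less 30 min break → 10 h 21 min
Thu: 5:34 AM–1:59 PM = 8 h 25 min; less 30 min break → 7 h 55 min
Fri: 8:40 AM–1:08 PM = 4 h 28 min; less 30 min break → 3 h 58 min
Tue reg 5 h 47 min / OT 0 h 0 min; Wed reg 9 h 0 min / OT 1 h 21 min; Thu reg 7 h 55 min / OT 0 h 0 min; Fri reg 3 h 58 min / OT 0 h 0 min.
Totals: regular 26 h 40 min, overtime 1 h 21 min.

Regular 26.67 hours, overtime 1.35 hours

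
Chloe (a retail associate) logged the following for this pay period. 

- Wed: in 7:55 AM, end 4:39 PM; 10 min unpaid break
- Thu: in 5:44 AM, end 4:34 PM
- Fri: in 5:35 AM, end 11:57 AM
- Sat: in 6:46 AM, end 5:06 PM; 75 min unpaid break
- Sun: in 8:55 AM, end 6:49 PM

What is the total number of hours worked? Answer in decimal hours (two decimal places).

Wed: 7:55 AM–4:39 PM = 8 h 44 min; less 10 min break → 8 h 34 min
Thu: 5:44 AM–4:34 PM = 10 h 50 min
Fri: 5:35 AM–11:57 AM = 6 h 22 min
Sat: 6:46 AM–5:06 PM = 10 h 20 min; less 75 min break → 9 h 5 min
Sun: 8:55 AM–6:49 PM = 9 h 54 min
Total: 8 h 34 min + 10 h 50 min + 6 h 22 min + 9 h 5 min + 9 h 54 min = 44 h 45 min.

44.75 hours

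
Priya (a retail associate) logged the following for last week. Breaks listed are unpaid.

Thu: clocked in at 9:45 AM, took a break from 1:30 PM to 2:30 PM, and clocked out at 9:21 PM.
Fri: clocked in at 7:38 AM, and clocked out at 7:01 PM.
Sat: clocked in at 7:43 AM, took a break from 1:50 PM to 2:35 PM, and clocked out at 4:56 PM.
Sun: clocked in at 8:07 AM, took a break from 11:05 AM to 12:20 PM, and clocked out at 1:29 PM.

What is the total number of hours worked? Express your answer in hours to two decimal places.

Thu: 9:45 AM–9:21 PM = 11 h 36 min; less 60 min break → 10 h 36 min
Fri: 7:38 AM–7:01 PM = 11 h 23 min
Sat: 7:43 AM–4:56 PM = 9 h 13 min; less 45 min break → 8 h 28 min
Sun: 8:07 AM–1:29 PM = 5 h 22 min; less 75 min break → 4 h 7 min
Total: 10 h 36 min + 11 h 23 min + 8 h 28 min + 4 h 7 min = 34 h 34 min.

34.57 hours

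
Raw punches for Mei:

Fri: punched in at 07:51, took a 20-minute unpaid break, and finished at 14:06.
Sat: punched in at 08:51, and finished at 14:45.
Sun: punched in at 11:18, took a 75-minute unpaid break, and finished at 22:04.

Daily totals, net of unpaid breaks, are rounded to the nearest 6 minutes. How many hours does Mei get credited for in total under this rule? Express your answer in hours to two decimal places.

21.30 hours

Fri: 07:51–14:06 = 6 h 15 min − 20 min = 5 h 55 min → rounds to 5 h 54 min
Sat: 08:51–14:45 = 5 h 54 min → rounds to 5 h 54 min
Sun: 11:18–22:04 = 10 h 46 min − 75 min = 9 h 31 min → rounds to 9 h 30 min
Total credited: 21 h 18 min.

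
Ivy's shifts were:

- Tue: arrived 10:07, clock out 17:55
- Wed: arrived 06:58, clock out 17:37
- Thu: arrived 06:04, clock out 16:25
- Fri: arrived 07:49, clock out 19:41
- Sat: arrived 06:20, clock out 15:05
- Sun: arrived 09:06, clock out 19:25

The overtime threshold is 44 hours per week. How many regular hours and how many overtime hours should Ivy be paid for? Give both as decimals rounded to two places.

Tue: 10:07–17:55 = 7 h 48 min
Wed: 06:58–17:37 = 10 h 39 min
Thu: 06:04–16:25 = 10 h 21 min
Fri: 07:49–19:41 = 11 h 52 min
Sat: 06:20–15:05 = 8 h 45 min
Sun: 09:06–19:25 = 10 h 19 min
Total worked: 59 h 44 min = 59.73 h.
Threshold 44 h → overtime 15 h 44 min, regular 44 h 0 min.

Regular 44.00 hours, overtime 15.73 hours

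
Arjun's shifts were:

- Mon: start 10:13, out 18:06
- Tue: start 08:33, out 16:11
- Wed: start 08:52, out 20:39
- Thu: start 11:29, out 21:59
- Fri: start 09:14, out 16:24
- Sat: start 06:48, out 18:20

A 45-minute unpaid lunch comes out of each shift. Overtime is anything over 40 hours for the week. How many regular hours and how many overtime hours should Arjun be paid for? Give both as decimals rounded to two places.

Regular 40.00 hours, overtime 12.00 hours

Mon: 10:13–18:06 = 7 h 53 min; less 45 min break → 7 h 8 min
Tue: 08:33–16:11 = 7 h 38 min; less 45 min break → 6 h 53 min
Wed: 08:52–20:39 = 11 h 47 min; less 45 min break → 11 h 2 min
Thu: 11:29–21:59 = 10 h 30 min; less 45 min break → 9 h 45 min
Fri: 09:14–16:24 = 7 h 10 min; less 45 min break → 6 h 25 min
Sat: 06:48–18:20 = 11 h 32 min; less 45 min break → 10 h 47 min
Total worked: 52 h 0 min = 52.00 h.
Threshold 40 h → overtime 12 h 0 min, regular 40 h 0 min.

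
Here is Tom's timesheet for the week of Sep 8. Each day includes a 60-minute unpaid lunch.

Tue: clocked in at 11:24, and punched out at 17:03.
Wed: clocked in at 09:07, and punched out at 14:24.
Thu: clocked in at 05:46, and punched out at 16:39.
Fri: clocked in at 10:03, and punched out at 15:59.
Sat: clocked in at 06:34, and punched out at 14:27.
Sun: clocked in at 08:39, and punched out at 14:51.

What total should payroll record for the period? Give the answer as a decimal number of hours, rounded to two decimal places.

Tue: 11:24–17:03 = 5 h 39 min; less 60 min break → 4 h 39 min
Wed: 09:07–14:24 = 5 h 17 min; less 60 min break → 4 h 17 min
Thu: 05:46–16:39 = 10 h 53 min; less 60 min break → 9 h 53 min
Fri: 10:03–15:59 = 5 h 56 min; less 60 min break → 4 h 56 min
Sat: 06:34–14:27 = 7 h 53 min; less 60 min break → 6 h 53 min
Sun: 08:39–14:51 = 6 h 12 min; less 60 min break → 5 h 12 min
Total: 4 h 39 min + 4 h 17 min + 9 h 53 min + 4 h 56 min + 6 h 53 min + 5 h 12 min = 35 h 50 min.

35.83 hours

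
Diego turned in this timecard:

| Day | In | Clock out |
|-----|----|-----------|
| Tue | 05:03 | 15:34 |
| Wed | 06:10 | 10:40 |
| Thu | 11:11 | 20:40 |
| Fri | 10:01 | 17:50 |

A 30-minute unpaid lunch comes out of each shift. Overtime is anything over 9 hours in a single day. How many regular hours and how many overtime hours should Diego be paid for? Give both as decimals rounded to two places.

Tue: 05:03–15:34 = 10 h 31 min; less 30 min break → 10 h 1 min
Wed: 06:10–10:40 = 4 h 30 min; less 30 min break → 4 h 0 min
Thu: 11:11–20:40 = 9 h 29 min; less 30 min break → 8 h 59 min
Fri: 10:01–17:50 = 7 h 49 min; less 30 min break → 7 h 19 min
Tue reg 9 h 0 min / OT 1 h 1 min; Wed reg 4 h 0 min / OT 0 h 0 min; Thu reg 8 h 59 min / OT 0 h 0 min; Fri reg 7 h 19 min / OT 0 h 0 min.
Totals: regular 29 h 18 min, overtime 1 h 1 min.

Regular 29.30 hours, overtime 1.02 hours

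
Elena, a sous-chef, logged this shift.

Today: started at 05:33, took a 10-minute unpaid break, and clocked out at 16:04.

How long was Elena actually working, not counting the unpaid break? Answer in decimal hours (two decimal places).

10.35 hours

Today: 05:33–16:04 = 10 h 31 min; less 10 min break → 10 h 21 min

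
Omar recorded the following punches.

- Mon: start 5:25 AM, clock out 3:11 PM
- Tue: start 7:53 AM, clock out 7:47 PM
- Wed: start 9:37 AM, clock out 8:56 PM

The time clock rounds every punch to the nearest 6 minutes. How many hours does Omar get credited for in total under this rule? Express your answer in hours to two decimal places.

Mon: in 5:25 AM→5:24 AM, out 3:11 PM→3:12 PM; 9 h 48 min
Tue: in 7:53 AM→7:54 AM, out 7:47 PM→7:48 PM; 11 h 54 min
Wed: in 9:37 AM→9:36 AM, out 8:56 PM→8:54 PM; 11 h 18 min
Total credited: 33 h 0 min.

33.00 hours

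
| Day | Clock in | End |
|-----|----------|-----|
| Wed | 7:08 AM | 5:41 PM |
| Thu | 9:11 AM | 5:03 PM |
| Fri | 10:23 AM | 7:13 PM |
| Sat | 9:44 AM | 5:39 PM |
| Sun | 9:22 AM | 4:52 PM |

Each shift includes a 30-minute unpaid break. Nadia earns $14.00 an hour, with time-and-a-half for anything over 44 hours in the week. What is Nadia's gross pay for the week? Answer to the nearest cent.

Wed: 7:08 AM–5:41 PM = 10 h 33 min; less 30 min break → 10 h 3 min
Thu: 9:11 AM–5:03 PM = 7 h 52 min; less 30 min break → 7 h 22 min
Fri: 10:23 AM–7:13 PM = 8 h 50 min; less 30 min break → 8 h 20 min
Sat: 9:44 AM–5:39 PM = 7 h 55 min; less 30 min break → 7 h 25 min
Sun: 9:22 AM–4:52 PM = 7 h 30 min; less 30 min break → 7 h 0 min
Total worked: 40 h 10 min = 2410 min.
Regular 40 h 10 min = 2410 min at $14.00/h; overtime 0 h 0 min = 0 min at $21.00/h.
Pay = (2410 × $14.00 + 0 × $21.00) ÷ 60 = $562.33.

$562.33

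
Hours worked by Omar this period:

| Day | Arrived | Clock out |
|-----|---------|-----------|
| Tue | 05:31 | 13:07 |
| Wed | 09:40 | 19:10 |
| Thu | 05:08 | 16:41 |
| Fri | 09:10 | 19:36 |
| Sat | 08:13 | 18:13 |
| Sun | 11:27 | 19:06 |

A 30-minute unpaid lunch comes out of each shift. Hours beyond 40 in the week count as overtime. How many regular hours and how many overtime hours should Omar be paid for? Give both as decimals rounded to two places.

Tue: 05:31–13:07 = 7 h 36 min; less 30 min break → 7 h 6 min
Wed: 09:40–19:10 = 9 h 30 min; less 30 min break → 9 h 0 min
Thu: 05:08–16:41 = 11 h 33 min; less 30 min break → 11 h 3 min
Fri: 09:10–19:36 = 10 h 26 min; less 30 min break → 9 h 56 min
Sat: 08:13–18:13 = 10 h 0 min; less 30 min break → 9 h 30 min
Sun: 11:27–19:06 = 7 h 39 min; less 30 min break → 7 h 9 min
Total worked: 53 h 44 min = 53.73 h.
Threshold 40 h → overtime 13 h 44 min, regular 40 h 0 min.

Regular 40.00 hours, overtime 13.73 hours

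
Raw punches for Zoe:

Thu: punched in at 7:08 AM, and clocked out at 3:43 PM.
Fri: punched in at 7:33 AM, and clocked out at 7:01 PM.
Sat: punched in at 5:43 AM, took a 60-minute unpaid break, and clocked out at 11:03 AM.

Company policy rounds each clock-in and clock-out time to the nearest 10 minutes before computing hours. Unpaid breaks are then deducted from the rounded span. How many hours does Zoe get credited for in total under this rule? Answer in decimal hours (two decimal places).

Thu: in 7:08 AM→7:10 AM, out 3:43 PM→3:40 PM; 8 h 30 min
Fri: in 7:33 AM→7:30 AM, out 7:01 PM→7:00 PM; 11 h 30 min
Sat: in 5:43 AM→5:40 AM, out 11:03 AM→11:00 AM; 5 h 20 min − 60 min = 4 h 20 min
Total credited: 24 h 20 min.

24.33 hours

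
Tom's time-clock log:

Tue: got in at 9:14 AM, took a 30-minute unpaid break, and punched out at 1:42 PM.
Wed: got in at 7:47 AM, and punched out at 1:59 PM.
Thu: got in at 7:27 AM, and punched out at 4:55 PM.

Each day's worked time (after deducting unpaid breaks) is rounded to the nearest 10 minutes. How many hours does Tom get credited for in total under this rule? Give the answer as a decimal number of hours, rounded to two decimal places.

Tue: 9:14 AM–1:42 PM = 4 h 28 min − 30 min = 3 h 58 min → rounds to 4 h 0 min
Wed: 7:47 AM–1:59 PM = 6 h 12 min → rounds to 6 h 10 min
Thu: 7:27 AM–4:55 PM = 9 h 28 min → rounds to 9 h 30 min
Total credited: 19 h 40 min.

19.67 hours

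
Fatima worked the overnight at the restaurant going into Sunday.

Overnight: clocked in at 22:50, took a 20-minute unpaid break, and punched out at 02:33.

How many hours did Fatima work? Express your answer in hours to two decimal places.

3.38 hours

Overnight: 22:50 → midnight = 1 h 10 min; midnight → 02:33 = 2 h 33 min; span 3 h 43 min; less 20 min break → 3 h 23 min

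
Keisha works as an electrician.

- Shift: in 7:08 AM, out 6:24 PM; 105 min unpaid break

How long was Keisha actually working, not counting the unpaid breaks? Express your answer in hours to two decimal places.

9.52 hours

Shift: 7:08 AM–6:24 PM = 11 h 16 min; less 105 min break → 9 h 31 min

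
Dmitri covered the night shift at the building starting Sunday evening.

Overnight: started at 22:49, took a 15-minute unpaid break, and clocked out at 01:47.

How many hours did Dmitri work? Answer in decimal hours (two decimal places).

Overnight: 22:49 → midnight = 1 h 11 min; midnight → 01:47 = 1 h 47 min; span 2 h 58 min; less 15 min break → 2 h 43 min

2.72 hours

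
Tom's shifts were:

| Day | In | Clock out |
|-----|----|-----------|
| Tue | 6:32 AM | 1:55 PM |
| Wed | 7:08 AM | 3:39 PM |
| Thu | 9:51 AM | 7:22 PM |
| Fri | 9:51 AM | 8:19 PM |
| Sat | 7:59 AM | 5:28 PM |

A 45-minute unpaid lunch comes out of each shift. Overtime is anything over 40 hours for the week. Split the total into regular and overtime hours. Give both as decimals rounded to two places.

Tue: 6:32 AM–1:55 PM = 7 h 23 min; less 45 min break → 6 h 38 min
Wed: 7:08 AM–3:39 PM = 8 h 31 min; less 45 min break → 7 h 46 min
Thu: 9:51 AM–7:22 PM = 9 h 31 min; less 45 min break → 8 h 46 min
Fri: 9:51 AM–8:19 PM = 10 h 28 min; less 45 min break → 9 h 43 min
Sat: 7:59 AM–5:28 PM = 9 h 29 min; less 45 min break → 8 h 44 min
Total worked: 41 h 37 min = 41.62 h.
Threshold 40 h → overtime 1 h 37 min, regular 40 h 0 min.

Regular 40.00 hours, overtime 1.62 hours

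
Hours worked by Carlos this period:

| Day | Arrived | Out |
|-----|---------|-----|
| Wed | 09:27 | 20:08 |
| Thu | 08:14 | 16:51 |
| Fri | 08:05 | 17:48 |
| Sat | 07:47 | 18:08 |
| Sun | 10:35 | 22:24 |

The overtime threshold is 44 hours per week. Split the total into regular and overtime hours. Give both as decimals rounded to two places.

Wed: 09:27–20:08 = 10 h 41 min
Thu: 08:14–16:51 = 8 h 37 min
Fri: 08:05–17:48 = 9 h 43 min
Sat: 07:47–18:08 = 10 h 21 min
Sun: 10:35–22:24 = 11 h 49 min
Total worked: 51 h 11 min = 51.18 h.
Threshold 44 h → overtime 7 h 11 min, regular 44 h 0 min.

Regular 44.00 hours, overtime 7.18 hours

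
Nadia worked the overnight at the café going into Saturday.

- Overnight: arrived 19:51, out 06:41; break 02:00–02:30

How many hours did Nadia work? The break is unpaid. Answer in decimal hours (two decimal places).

Overnight: 19:51 → midnight = 4 h 9 min; midnight → 06:41 = 6 h 41 min; span 10 h 50 min; less 30 min break → 10 h 20 min

10.33 hours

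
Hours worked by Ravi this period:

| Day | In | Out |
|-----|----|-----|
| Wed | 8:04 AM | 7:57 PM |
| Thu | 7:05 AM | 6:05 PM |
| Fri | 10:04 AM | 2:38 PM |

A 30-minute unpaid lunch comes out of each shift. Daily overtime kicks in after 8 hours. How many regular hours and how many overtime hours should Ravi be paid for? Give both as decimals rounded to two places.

Wed: 8:04 AM–7:57 PM = 11 h 53 min; less 30 min break → 11 h 23 min
Thu: 7:05 AM–6:05 PM = 11 h 0 min; less 30 min break → 10 h 30 min
Fri: 10:04 AM–2:38 PM = 4 h 34 min; less 30 min break → 4 h 4 min
Wed reg 8 h 0 min / OT 3 h 23 min; Thu reg 8 h 0 min / OT 2 h 30 min; Fri reg 4 h 4 min / OT 0 h 0 min.
Totals: regular 20 h 4 min, overtime 5 h 53 min.

Regular 20.07 hours, overtime 5.88 hours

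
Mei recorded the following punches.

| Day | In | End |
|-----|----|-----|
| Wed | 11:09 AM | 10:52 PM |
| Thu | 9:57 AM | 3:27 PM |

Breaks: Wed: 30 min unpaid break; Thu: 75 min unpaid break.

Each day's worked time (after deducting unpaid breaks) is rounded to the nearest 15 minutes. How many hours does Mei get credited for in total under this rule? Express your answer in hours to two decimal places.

Wed: 11:09 AM–10:52 PM = 11 h 43 min − 30 min = 11 h 13 min → rounds to 11 h 15 min
Thu: 9:57 AM–3:27 PM = 5 h 30 min − 75 min = 4 h 15 min → rounds to 4 h 15 min
Total credited: 15 h 30 min.

15.50 hours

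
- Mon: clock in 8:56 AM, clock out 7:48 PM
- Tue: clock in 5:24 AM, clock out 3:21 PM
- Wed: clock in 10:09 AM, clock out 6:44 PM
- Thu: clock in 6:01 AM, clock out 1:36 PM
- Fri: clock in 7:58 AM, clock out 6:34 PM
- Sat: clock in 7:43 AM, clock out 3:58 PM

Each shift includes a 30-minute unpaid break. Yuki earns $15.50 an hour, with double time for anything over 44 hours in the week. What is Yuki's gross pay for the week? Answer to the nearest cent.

Mon: 8:56 AM–7:48 PM = 10 h 52 min; less 30 min break → 10 h 22 min
Tue: 5:24 AM–3:21 PM = 9 h 57 min; less 30 min break → 9 h 27 min
Wed: 10:09 AM–6:44 PM = 8 h 35 min; less 30 min break → 8 h 5 min
Thu: 6:01 AM–1:36 PM = 7 h 35 min; less 30 min break → 7 h 5 min
Fri: 7:58 AM–6:34 PM = 10 h 36 min; less 30 min break → 10 h 6 min
Sat: 7:43 AM–3:58 PM = 8 h 15 min; less 30 min break → 7 h 45 min
Total worked: 52 h 50 min = 3170 min.
Regular 44 h 0 min = 2640 min at $15.50/h; overtime 8 h 50 min = 530 min at $31.00/h.
Pay = (2640 × $15.50 + 530 × $31.00) ÷ 60 = $955.83.

$955.83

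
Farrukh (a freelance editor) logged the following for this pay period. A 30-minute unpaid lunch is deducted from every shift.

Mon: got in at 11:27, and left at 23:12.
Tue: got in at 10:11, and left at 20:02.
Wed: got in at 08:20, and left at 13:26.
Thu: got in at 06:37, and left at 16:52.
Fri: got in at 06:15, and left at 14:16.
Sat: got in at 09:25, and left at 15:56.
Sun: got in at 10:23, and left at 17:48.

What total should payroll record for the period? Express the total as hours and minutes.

Mon: 11:27–23:12 = 11 h 45 min; less 30 min break → 11 h 15 min
Tue: 10:11–20:02 = 9 h 51 min; less 30 min break → 9 h 21 min
Wed: 08:20–13:26 = 5 h 6 min; less 30 min break → 4 h 36 min
Thu: 06:37–16:52 = 10 h 15 min; less 30 min break → 9 h 45 min
Fri: 06:15–14:16 = 8 h 1 min; less 30 min break → 7 h 31 min
Sat: 09:25–15:56 = 6 h 31 min; less 30 min break → 6 h 1 min
Sun: 10:23–17:48 = 7 h 25 min; less 30 min break → 6 h 55 min
Total: 11 h 15 min + 9 h 21 min + 4 h 36 min + 9 h 45 min + 7 h 31 min + 6 h 1 min + 6 h 55 min = 55 h 24 min.

55 h 24 min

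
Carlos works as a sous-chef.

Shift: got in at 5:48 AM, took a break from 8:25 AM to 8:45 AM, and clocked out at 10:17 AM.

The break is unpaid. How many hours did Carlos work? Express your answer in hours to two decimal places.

4.15 hours

Shift: 5:48 AM–10:17 AM = 4 h 29 min; less 20 min break → 4 h 9 min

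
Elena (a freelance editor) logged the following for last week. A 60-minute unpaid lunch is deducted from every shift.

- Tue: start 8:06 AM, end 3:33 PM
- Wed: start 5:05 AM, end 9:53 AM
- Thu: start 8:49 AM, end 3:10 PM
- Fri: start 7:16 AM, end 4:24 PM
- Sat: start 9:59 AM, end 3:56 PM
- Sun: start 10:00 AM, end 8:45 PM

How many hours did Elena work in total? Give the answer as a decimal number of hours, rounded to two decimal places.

Tue: 8:06 AM–3:33 PM = 7 h 27 min; less 60 min break → 6 h 27 min
Wed: 5:05 AM–9:53 AM = 4 h 48 min; less 60 min break → 3 h 48 min
Thu: 8:49 AM–3:10 PM = 6 h 21 min; less 60 min break → 5 h 21 min
Fri: 7:16 AM–4:24 PM = 9 h 8 min; less 60 min break → 8 h 8 min
Sat: 9:59 AM–3:56 PM = 5 h 57 min; less 60 min break → 4 h 57 min
Sun: 10:00 AM–8:45 PM = 10 h 45 min; less 60 min break → 9 h 45 min
Total: 6 h 27 min + 3 h 48 min + 5 h 21 min + 8 h 8 min + 4 h 57 min + 9 h 45 min = 38 h 26 min.

38.43 hours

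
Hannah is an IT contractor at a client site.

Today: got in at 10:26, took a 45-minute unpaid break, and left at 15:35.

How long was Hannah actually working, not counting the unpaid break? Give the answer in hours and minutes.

Today: 10:26–15:35 = 5 h 9 min; less 45 min break → 4 h 24 min

4 h 24 min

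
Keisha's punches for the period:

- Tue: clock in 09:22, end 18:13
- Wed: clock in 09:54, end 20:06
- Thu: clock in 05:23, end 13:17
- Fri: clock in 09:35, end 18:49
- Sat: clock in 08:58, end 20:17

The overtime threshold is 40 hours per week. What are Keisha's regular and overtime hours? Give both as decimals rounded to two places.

Regular 40.00 hours, overtime 7.50 hours

Tue: 09:22–18:13 = 8 h 51 min
Wed: 09:54–20:06 = 10 h 12 min
Thu: 05:23–13:17 = 7 h 54 min
Fri: 09:35–18:49 = 9 h 14 min
Sat: 08:58–20:17 = 11 h 19 min
Total worked: 47 h 30 min = 47.50 h.
Threshold 40 h → overtime 7 h 30 min, regular 40 h 0 min.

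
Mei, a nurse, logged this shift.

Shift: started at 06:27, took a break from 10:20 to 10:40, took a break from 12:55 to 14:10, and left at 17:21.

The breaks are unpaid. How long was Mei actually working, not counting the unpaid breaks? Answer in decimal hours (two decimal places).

9.32 hours

Shift: 06:27–17:21 = 10 h 54 min; less 95 min break → 9 h 19 min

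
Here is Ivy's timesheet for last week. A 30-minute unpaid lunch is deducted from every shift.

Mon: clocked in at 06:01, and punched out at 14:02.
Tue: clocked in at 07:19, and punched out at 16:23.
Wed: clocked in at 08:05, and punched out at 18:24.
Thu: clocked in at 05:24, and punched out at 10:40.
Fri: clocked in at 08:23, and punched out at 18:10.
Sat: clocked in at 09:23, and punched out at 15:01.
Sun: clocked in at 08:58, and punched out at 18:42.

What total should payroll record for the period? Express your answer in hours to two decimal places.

54.32 hours

Mon: 06:01–14:02 = 8 h 1 min; less 30 min break → 7 h 31 min
Tue: 07:19–16:23 = 9 h 4 min; less 30 min break → 8 h 34 min
Wed: 08:05–18:24 = 10 h 19 min; less 30 min break → 9 h 49 min
Thu: 05:24–10:40 = 5 h 16 min; less 30 min break → 4 h 46 min
Fri: 08:23–18:10 = 9 h 47 min; less 30 min break → 9 h 17 min
Sat: 09:23–15:01 = 5 h 38 min; less 30 min break → 5 h 8 min
Sun: 08:58–18:42 = 9 h 44 min; less 30 min break → 9 h 14 min
Total: 7 h 31 min + 8 h 34 min + 9 h 49 min + 4 h 46 min + 9 h 17 min + 5 h 8 min + 9 h 14 min = 54 h 19 min.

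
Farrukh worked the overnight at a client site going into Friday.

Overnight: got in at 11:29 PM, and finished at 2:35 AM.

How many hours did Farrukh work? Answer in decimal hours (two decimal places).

Overnight: 11:29 PM → midnight = 0 h 31 min; midnight → 2:35 AM = 2 h 35 min; span 3 h 6 min

3.10 hours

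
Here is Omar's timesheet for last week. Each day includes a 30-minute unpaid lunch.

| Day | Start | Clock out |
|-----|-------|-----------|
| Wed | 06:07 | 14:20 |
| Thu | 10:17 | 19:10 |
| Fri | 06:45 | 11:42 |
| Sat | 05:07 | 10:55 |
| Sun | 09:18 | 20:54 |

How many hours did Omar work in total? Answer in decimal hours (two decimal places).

Wed: 06:07–14:20 = 8 h 13 min; less 30 min break → 7 h 43 min
Thu: 10:17–19:10 = 8 h 53 min; less 30 min break → 8 h 23 min
Fri: 06:45–11:42 = 4 h 57 min; less 30 min break → 4 h 27 min
Sat: 05:07–10:55 = 5 h 48 min; less 30 min break → 5 h 18 min
Sun: 09:18–20:54 = 11 h 36 min; less 30 min break → 11 h 6 min
Total: 7 h 43 min + 8 h 23 min + 4 h 27 min + 5 h 18 min + 11 h 6 min = 36 h 57 min.

36.95 hours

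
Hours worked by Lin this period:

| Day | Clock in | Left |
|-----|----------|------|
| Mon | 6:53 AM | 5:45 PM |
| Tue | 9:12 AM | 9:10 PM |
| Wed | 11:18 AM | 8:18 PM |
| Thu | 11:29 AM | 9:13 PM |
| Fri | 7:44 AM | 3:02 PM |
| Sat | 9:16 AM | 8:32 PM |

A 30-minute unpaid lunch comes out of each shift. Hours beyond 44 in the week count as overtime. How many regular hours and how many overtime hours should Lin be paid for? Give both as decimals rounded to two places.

Mon: 6:53 AM–5:45 PM = 10 h 52 min; less 30 min break → 10 h 22 min
Tue: 9:12 AM–9:10 PM = 11 h 58 min; less 30 min break → 11 h 28 min
Wed: 11:18 AM–8:18 PM = 9 h 0 min; less 30 min break → 8 h 30 min
Thu: 11:29 AM–9:13 PM = 9 h 44 min; less 30 min break → 9 h 14 min
Fri: 7:44 AM–3:02 PM = 7 h 18 min; less 30 min break → 6 h 48 min
Sat: 9:16 AM–8:32 PM = 11 h 16 min; less 30 min break → 10 h 46 min
Total worked: 57 h 8 min = 57.13 h.
Threshold 44 h → overtime 13 h 8 min, regular 44 h 0 min.

Regular 44.00 hours, overtime 13.13 hours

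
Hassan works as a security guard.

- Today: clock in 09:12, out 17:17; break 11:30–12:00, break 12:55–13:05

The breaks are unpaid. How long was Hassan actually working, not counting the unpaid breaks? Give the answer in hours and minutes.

7 h 25 min

Today: 09:12–17:17 = 8 h 5 min; less 40 min break → 7 h 25 min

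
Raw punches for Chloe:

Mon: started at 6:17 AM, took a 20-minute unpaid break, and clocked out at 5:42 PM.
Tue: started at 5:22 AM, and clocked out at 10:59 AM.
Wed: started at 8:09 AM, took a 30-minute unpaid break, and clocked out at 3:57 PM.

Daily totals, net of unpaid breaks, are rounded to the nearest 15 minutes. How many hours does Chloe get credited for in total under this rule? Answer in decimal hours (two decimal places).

23.75 hours

Mon: 6:17 AM–5:42 PM = 11 h 25 min − 20 min = 11 h 5 min → rounds to 11 h 0 min
Tue: 5:22 AM–10:59 AM = 5 h 37 min → rounds to 5 h 30 min
Wed: 8:09 AM–3:57 PM = 7 h 48 min − 30 min = 7 h 18 min → rounds to 7 h 15 min
Total credited: 23 h 45 min.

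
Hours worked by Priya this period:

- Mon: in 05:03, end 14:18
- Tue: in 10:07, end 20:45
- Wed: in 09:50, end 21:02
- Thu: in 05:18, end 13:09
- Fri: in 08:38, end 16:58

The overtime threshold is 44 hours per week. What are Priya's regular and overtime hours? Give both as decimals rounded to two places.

Regular 44.00 hours, overtime 3.27 hours

Mon: 05:03–14:18 = 9 h 15 min
Tue: 10:07–20:45 = 10 h 38 min
Wed: 09:50–21:02 = 11 h 12 min
Thu: 05:18–13:09 = 7 h 51 min
Fri: 08:38–16:58 = 8 h 20 min
Total worked: 47 h 16 min = 47.27 h.
Threshold 44 h → overtime 3 h 16 min, regular 44 h 0 min.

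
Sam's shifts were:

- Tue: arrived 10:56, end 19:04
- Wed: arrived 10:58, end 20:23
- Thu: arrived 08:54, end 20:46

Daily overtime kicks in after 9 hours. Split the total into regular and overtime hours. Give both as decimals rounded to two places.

Regular 26.13 hours, overtime 3.28 hours

Tue: 10:56–19:04 = 8 h 8 min
Wed: 10:58–20:23 = 9 h 25 min
Thu: 08:54–20:46 = 11 h 52 min
Tue reg 8 h 8 min / OT 0 h 0 min; Wed reg 9 h 0 min / OT 0 h 25 min; Thu reg 9 h 0 min / OT 2 h 52 min.
Totals: regular 26 h 8 min, overtime 3 h 17 min.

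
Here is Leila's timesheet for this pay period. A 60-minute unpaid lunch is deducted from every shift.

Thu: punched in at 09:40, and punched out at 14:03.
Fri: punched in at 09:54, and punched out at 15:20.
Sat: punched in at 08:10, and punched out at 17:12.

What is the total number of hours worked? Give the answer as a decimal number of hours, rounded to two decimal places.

Thu: 09:40–14:03 = 4 h 23 min; less 60 min break → 3 h 23 min
Fri: 09:54–15:20 = 5 h 26 min; less 60 min break → 4 h 26 min
Sat: 08:10–17:12 = 9 h 2 min; less 60 min break → 8 h 2 min
Total: 3 h 23 min + 4 h 26 min + 8 h 2 min = 15 h 51 min.

15.85 hours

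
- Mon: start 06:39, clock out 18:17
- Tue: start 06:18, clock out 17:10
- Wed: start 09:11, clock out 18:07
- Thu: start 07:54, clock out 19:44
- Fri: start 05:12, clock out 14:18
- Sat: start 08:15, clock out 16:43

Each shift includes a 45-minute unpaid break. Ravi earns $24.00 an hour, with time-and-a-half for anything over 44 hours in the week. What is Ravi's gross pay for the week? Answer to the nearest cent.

Mon: 06:39–18:17 = 11 h 38 min; less 45 min break → 10 h 53 min
Tue: 06:18–17:10 = 10 h 52 min; less 45 min break → 10 h 7 min
Wed: 09:11–18:07 = 8 h 56 min; less 45 min break → 8 h 11 min
Thu: 07:54–19:44 = 11 h 50 min; less 45 min break → 11 h 5 min
Fri: 05:12–14:18 = 9 h 6 min; less 45 min break → 8 h 21 min
Sat: 08:15–16:43 = 8 h 28 min; less 45 min break → 7 h 43 min
Total worked: 56 h 20 min = 3380 min.
Regular 44 h 0 min = 2640 min at $24.00/h; overtime 12 h 20 min = 740 min at $36.00/h.
Pay = (2640 × $24.00 + 740 × $36.00) ÷ 60 = $1500.00.

$1500.00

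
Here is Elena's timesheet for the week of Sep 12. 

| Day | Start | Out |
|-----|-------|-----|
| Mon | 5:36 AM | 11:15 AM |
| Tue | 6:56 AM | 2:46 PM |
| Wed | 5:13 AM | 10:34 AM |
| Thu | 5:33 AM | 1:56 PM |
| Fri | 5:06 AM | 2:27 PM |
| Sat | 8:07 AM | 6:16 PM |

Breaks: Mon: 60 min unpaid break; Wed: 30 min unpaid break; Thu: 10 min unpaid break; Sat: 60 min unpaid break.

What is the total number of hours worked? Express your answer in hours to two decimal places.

Mon: 5:36 AM–11:15 AM = 5 h 39 min; less 60 min break → 4 h 39 min
Tue: 6:56 AM–2:46 PM = 7 h 50 min
Wed: 5:13 AM–10:34 AM = 5 h 21 min; less 30 min break → 4 h 51 min
Thu: 5:33 AM–1:56 PM = 8 h 23 min; less 10 min break → 8 h 13 min
Fri: 5:06 AM–2:27 PM = 9 h 21 min
Sat: 8:07 AM–6:16 PM = 10 h 9 min; less 60 min break → 9 h 9 min
Total: 4 h 39 min + 7 h 50 min + 4 h 51 min + 8 h 13 min + 9 h 21 min + 9 h 9 min = 44 h 3 min.

44.05 hours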